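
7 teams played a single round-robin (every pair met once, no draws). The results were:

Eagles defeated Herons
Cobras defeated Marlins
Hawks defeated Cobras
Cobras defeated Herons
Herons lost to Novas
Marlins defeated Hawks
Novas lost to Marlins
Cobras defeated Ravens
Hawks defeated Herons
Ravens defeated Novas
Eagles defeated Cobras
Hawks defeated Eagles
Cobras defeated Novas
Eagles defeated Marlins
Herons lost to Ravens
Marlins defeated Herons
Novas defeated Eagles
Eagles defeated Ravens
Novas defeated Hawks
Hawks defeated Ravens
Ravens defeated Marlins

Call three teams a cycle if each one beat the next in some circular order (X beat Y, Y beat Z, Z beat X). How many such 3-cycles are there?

8

Win totals: Cobras 4, Hawks 4, Herons 0, Ravens 3, Marlins 3, Novas 3, Eagles 4.
A team with w wins dominates both others in C(w,2) triples; summing gives 6 + 6 + 0 + 3 + 3 + 3 + 6 = 27 transitive triples.
Total triples C(7,3) = 35, so cyclic triples = 35 − 27 = 8.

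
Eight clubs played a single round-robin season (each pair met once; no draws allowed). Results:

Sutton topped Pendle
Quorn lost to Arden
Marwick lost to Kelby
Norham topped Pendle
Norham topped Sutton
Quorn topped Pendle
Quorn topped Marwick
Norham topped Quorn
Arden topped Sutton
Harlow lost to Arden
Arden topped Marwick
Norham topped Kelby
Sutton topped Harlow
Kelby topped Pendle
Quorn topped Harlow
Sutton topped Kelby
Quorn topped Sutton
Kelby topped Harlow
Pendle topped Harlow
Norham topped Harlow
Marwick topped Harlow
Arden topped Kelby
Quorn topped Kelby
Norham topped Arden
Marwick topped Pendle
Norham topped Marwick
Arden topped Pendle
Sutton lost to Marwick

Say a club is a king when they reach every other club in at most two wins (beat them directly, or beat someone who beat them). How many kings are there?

Quorn cannot reach Arden, Norham in two steps.
Pendle cannot reach Quorn, Sutton, Kelby, Arden, Marwick, Norham in two steps.
Harlow cannot reach Quorn, Pendle, Sutton, Kelby, Arden, Marwick, Norham in two steps.
Sutton cannot reach Quorn, Arden, Norham in two steps.
Kelby cannot reach Quorn, Arden, Norham in two steps.
Arden cannot reach Norham in two steps.
Marwick cannot reach Quorn, Arden, Norham in two steps.
Norham reaches everyone (king).
Kings: Norham — 1.

1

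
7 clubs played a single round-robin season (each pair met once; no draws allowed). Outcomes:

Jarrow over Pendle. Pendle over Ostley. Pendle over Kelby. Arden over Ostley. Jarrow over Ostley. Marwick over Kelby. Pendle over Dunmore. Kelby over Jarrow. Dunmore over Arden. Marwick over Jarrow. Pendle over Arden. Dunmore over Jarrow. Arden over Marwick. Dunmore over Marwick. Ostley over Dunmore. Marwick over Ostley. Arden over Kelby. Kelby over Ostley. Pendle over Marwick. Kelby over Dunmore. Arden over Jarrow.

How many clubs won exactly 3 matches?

Win totals: Pendle 5, Marwick 3, Dunmore 3, Ostley 1, Arden 4, Kelby 3, Jarrow 2.
Exactly 3: Marwick, Dunmore, Kelby — 3 clubs.

3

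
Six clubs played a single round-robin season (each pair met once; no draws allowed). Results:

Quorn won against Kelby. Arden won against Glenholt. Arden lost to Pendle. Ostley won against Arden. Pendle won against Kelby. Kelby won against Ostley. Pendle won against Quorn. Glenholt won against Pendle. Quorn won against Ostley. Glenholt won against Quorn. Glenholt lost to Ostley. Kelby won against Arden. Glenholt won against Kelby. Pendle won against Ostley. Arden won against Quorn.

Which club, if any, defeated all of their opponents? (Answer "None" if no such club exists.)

Highest win total is Pendle with 4 (out of 5 possible).
Pendle lost to Glenholt, so no club went undefeated.

None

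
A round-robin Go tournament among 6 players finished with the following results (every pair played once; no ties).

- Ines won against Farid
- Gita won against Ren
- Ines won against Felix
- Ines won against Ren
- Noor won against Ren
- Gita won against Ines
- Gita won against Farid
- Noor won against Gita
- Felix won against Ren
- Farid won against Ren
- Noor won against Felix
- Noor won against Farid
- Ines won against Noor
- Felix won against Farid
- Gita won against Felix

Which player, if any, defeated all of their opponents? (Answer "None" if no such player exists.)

Highest win total is Noor with 4 (out of 5 possible).
Noor lost to Ines, so no player went undefeated.

None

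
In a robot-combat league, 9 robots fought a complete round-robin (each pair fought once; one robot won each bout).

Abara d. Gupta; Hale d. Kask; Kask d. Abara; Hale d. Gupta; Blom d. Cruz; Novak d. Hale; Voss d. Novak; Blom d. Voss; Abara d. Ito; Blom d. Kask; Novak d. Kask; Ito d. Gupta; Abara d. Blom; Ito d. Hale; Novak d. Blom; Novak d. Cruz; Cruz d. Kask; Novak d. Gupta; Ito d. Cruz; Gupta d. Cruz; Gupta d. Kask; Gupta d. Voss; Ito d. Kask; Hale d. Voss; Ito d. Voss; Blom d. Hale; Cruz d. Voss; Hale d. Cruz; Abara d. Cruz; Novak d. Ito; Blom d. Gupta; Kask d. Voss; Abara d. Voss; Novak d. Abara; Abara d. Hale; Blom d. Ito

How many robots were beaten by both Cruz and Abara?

1

Cruz beat: Kask, Voss.
Abara beat: Gupta, Cruz, Voss, Blom, Hale, Ito.
Both beat: Voss — 1.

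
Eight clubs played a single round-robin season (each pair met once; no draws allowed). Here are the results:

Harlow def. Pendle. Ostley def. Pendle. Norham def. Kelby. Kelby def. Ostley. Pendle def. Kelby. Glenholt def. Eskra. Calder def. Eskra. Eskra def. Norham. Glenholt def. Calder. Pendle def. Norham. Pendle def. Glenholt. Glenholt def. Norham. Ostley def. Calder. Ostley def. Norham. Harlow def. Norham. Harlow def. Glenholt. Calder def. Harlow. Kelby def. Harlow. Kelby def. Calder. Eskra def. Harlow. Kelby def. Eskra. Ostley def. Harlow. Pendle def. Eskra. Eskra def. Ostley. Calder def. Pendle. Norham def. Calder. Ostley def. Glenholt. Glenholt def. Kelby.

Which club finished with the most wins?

Win totals: Glenholt 4, Eskra 3, Kelby 4, Pendle 4, Ostley 5, Norham 2, Calder 3, Harlow 3.
Ostley leads with 5 wins (next highest: 4).

Ostley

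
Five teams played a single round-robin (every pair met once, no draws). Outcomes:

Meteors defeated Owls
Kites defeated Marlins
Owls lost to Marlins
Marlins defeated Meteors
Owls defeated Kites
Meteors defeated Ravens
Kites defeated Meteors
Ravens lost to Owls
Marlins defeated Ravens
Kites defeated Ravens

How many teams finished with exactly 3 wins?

2

Win totals: Owls 2, Meteors 2, Ravens 0, Marlins 3, Kites 3.
Exactly 3: Marlins, Kites — 2 teams.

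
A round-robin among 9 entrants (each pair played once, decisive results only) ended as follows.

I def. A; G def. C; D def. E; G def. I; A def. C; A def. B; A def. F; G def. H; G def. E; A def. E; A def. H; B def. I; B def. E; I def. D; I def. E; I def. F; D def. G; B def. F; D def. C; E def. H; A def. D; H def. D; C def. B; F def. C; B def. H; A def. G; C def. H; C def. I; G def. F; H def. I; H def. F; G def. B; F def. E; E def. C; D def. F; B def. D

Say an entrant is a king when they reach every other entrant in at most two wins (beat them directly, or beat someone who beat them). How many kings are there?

A reaches everyone (king).
B reaches everyone (king).
C cannot reach G in two steps.
D cannot reach A in two steps.
E cannot reach A, G in two steps.
F cannot reach A, D, G in two steps.
G reaches everyone (king).
H cannot reach B in two steps.
I reaches everyone (king).
Kings: A, B, G, I — 4.

4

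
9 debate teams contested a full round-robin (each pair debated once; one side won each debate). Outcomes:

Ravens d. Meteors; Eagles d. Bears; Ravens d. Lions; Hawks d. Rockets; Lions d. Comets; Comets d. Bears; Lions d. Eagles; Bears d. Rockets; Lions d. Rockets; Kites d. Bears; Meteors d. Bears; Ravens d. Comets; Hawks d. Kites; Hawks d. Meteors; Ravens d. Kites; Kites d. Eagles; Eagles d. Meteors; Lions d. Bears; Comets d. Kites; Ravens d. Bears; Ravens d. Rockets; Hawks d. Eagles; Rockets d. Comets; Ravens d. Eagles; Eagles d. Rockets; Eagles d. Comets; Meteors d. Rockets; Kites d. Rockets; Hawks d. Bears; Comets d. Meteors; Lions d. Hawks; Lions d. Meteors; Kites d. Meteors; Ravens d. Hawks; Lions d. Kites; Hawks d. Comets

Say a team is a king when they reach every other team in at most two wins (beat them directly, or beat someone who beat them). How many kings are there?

1

Bears cannot reach Kites, Eagles, Lions, Hawks, Meteors, Ravens in two steps.
Kites cannot reach Lions, Hawks, Ravens in two steps.
Comets cannot reach Lions, Hawks, Ravens in two steps.
Rockets cannot reach Eagles, Lions, Hawks, Ravens in two steps.
Eagles cannot reach Lions, Hawks, Ravens in two steps.
Lions cannot reach Ravens in two steps.
Hawks cannot reach Lions, Ravens in two steps.
Meteors cannot reach Kites, Eagles, Lions, Hawks, Ravens in two steps.
Ravens reaches everyone (king).
Kings: Ravens — 1.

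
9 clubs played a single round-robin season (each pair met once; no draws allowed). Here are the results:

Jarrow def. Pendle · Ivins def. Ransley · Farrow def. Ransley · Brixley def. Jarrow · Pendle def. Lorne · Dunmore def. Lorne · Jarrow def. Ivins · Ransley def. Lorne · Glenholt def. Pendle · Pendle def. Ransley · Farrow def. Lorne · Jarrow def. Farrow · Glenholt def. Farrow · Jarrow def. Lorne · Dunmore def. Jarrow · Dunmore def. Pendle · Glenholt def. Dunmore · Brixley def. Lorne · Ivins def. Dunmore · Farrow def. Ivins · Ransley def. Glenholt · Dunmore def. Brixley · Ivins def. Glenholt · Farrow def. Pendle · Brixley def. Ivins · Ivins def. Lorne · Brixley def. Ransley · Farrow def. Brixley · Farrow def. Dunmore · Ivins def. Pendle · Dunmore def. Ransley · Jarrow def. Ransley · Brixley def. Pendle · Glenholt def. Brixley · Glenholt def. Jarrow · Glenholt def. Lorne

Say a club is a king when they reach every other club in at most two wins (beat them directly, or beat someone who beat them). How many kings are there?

6

Lorne cannot reach Farrow, Dunmore, Jarrow, Ransley, Glenholt, Pendle, Ivins, Brixley in two steps.
Farrow reaches everyone (king).
Dunmore reaches everyone (king).
Jarrow reaches everyone (king).
Ransley cannot reach Ivins in two steps.
Glenholt reaches everyone (king).
Pendle cannot reach Farrow, Dunmore, Jarrow, Ivins, Brixley in two steps.
Ivins reaches everyone (king).
Brixley reaches everyone (king).
Kings: Farrow, Dunmore, Jarrow, Glenholt, Ivins, Brixley — 6.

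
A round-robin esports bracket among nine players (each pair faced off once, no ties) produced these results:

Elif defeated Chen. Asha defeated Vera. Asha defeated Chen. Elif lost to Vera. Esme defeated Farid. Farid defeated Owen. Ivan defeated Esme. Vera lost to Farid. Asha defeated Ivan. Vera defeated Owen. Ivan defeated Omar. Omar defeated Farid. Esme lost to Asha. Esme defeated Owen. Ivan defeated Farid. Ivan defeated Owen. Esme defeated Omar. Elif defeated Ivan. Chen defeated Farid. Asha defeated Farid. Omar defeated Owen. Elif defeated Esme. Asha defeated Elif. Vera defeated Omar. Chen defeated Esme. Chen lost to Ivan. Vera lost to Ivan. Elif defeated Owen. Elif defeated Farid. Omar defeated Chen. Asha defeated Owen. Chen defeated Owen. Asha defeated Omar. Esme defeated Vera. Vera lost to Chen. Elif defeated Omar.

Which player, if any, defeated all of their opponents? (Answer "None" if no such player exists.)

Asha has 8 wins out of 8 opponents — a perfect record.

Asha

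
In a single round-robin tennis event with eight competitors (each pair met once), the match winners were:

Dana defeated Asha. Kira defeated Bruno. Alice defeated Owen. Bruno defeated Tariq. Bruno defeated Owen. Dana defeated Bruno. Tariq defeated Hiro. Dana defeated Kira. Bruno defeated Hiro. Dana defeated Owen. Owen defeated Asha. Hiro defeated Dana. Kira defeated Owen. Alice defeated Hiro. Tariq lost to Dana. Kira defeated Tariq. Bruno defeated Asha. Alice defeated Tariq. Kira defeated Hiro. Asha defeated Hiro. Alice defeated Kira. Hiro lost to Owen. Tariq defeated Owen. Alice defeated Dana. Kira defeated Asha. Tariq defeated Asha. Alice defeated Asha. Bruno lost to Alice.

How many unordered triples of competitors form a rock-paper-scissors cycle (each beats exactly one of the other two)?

5

Win totals: Owen 2, Asha 1, Hiro 1, Dana 5, Tariq 3, Bruno 4, Kira 5, Alice 7.
A competitor with w wins dominates both others in C(w,2) triples; summing gives 1 + 0 + 0 + 10 + 3 + 6 + 10 + 21 = 51 transitive triples.
Total triples C(8,3) = 56, so cyclic triples = 56 − 51 = 5.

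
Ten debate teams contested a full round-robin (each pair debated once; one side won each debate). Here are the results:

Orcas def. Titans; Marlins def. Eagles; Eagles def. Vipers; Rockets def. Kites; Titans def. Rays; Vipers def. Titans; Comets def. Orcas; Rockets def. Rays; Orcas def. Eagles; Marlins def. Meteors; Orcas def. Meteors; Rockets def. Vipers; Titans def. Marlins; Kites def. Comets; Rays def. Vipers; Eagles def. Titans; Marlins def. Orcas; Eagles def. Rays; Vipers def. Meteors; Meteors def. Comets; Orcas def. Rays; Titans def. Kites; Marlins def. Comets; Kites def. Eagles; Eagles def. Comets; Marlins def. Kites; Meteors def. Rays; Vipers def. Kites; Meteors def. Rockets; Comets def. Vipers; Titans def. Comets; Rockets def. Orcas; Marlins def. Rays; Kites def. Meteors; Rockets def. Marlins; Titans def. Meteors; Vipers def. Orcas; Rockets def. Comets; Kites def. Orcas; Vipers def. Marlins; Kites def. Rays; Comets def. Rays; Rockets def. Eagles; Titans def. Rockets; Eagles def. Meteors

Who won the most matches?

Win totals: Vipers 5, Marlins 6, Rays 1, Orcas 4, Comets 3, Rockets 7, Titans 6, Eagles 5, Kites 5, Meteors 3.
Rockets leads with 7 wins (next highest: 6).

Rockets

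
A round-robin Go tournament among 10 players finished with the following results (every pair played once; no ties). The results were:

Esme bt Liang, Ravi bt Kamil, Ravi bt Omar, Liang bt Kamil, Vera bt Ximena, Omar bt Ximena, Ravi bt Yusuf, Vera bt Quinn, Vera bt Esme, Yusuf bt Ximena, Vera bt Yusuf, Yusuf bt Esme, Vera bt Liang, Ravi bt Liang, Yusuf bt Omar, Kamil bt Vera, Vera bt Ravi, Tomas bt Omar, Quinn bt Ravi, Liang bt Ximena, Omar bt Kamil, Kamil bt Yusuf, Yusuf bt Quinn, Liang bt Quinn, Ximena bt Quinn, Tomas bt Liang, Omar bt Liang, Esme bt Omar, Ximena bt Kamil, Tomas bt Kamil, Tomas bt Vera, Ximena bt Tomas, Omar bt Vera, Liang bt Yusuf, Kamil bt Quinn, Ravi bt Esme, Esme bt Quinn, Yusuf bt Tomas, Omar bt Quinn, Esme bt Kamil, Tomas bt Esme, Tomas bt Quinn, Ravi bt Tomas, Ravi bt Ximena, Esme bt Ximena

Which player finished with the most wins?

Ravi

Win totals: Yusuf 5, Ximena 3, Vera 6, Esme 5, Tomas 6, Ravi 7, Kamil 3, Omar 5, Quinn 1, Liang 4.
Ravi leads with 7 wins (next highest: 6).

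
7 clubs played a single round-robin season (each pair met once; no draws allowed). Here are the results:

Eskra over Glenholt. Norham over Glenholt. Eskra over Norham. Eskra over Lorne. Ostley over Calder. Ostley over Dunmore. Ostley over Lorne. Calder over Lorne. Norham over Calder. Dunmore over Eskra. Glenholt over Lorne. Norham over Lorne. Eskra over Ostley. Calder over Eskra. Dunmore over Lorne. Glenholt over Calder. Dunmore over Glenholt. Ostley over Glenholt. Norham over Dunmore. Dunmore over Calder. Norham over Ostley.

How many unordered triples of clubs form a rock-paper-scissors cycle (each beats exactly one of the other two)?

5

Win totals: Glenholt 2, Lorne 0, Ostley 4, Dunmore 4, Eskra 4, Calder 2, Norham 5.
A club with w wins dominates both others in C(w,2) triples; summing gives 1 + 0 + 6 + 6 + 6 + 1 + 10 = 30 transitive triples.
Total triples C(7,3) = 35, so cyclic triples = 35 − 30 = 5.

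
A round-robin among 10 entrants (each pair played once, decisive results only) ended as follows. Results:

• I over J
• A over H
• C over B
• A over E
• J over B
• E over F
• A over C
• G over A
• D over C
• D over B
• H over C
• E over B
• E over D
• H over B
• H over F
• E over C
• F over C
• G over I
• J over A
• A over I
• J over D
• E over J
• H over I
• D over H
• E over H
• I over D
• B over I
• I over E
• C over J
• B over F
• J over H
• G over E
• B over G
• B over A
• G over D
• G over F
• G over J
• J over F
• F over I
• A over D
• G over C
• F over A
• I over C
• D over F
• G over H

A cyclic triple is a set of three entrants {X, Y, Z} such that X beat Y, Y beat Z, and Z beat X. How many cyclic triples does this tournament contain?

29

Win totals: A 5, B 4, C 2, D 4, E 6, F 3, G 8, H 4, I 4, J 5.
An entrant with w wins dominates both others in C(w,2) triples; summing gives 10 + 6 + 1 + 6 + 15 + 3 + 28 + 6 + 6 + 10 = 91 transitive triples.
Total triples C(10,3) = 120, so cyclic triples = 120 − 91 = 29.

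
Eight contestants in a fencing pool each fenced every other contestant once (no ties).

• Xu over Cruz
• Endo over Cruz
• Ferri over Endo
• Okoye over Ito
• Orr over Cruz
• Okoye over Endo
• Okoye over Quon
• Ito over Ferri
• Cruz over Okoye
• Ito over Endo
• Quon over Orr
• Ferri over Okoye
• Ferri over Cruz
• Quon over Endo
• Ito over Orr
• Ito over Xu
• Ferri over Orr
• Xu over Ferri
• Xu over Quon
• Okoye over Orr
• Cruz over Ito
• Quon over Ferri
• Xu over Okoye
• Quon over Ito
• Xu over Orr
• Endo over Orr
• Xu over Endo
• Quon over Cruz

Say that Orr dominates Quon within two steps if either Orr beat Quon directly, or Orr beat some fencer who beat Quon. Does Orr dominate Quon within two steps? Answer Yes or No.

No

Orr did not beat Quon directly.
Orr beat Cruz, but each of them lost to Quon. No two-step path.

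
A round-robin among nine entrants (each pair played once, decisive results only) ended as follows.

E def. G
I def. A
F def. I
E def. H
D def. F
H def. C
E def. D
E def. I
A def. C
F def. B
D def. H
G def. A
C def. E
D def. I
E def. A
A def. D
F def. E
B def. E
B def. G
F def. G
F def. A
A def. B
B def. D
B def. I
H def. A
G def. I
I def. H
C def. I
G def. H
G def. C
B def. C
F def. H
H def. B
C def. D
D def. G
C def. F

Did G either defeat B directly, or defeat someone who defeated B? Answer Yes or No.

Yes

G did not beat B directly.
G beat A, C, H, I. Of those, A beat B.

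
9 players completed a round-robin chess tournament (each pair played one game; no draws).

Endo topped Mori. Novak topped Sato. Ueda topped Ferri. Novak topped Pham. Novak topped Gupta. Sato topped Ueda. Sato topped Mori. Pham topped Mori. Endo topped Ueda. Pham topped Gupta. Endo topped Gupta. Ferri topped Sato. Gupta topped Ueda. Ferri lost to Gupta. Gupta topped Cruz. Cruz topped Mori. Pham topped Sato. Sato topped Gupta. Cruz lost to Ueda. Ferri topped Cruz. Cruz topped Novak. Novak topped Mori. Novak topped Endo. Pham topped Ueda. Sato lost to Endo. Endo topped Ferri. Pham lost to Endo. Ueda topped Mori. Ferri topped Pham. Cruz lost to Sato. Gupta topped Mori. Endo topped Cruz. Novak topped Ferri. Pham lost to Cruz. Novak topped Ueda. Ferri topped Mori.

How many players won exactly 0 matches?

Win totals: Mori 0, Ueda 3, Ferri 4, Novak 7, Pham 4, Endo 7, Cruz 3, Gupta 4, Sato 4.
Exactly 0: Mori — 1 player.

1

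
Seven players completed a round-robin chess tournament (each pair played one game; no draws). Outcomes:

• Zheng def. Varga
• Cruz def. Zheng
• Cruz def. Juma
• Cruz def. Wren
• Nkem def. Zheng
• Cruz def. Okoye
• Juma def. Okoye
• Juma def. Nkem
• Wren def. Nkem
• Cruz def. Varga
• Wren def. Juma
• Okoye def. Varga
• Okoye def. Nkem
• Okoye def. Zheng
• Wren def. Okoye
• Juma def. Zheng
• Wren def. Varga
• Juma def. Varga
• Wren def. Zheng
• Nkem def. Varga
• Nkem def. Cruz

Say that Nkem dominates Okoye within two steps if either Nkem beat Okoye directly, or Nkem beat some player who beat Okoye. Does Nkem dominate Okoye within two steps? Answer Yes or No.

Yes

Nkem did not beat Okoye directly.
Nkem beat Varga, Zheng, Cruz. Of those, Cruz beat Okoye.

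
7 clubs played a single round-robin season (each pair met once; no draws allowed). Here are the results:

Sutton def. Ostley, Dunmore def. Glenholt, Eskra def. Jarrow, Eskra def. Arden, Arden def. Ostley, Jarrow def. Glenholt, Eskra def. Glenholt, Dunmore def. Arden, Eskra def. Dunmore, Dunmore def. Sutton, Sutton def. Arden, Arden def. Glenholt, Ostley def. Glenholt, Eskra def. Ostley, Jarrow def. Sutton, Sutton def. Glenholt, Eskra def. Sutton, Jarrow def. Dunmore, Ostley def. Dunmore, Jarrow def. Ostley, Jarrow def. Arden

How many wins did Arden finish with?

2

Arden's results: beat Ostley, Glenholt; lost to Dunmore, Eskra, Sutton, Jarrow.
That is 2 wins.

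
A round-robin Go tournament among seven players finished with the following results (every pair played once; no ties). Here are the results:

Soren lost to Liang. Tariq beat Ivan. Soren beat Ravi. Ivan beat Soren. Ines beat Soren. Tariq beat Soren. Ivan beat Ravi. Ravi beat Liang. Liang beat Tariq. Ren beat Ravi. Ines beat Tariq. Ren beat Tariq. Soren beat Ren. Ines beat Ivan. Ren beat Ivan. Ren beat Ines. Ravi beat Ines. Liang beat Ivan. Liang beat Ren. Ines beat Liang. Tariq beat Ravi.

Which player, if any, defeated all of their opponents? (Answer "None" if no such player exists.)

Highest win total is Ren with 4 (out of 6 possible).
Ren lost to Liang, Soren, so no player went undefeated.

None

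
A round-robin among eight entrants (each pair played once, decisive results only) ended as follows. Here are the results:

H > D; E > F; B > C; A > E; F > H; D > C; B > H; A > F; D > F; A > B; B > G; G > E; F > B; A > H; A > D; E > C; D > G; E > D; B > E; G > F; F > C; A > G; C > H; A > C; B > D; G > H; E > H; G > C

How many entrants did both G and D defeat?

2

G beat: C, E, F, H.
D beat: C, F, G.
Both beat: C, F — 2.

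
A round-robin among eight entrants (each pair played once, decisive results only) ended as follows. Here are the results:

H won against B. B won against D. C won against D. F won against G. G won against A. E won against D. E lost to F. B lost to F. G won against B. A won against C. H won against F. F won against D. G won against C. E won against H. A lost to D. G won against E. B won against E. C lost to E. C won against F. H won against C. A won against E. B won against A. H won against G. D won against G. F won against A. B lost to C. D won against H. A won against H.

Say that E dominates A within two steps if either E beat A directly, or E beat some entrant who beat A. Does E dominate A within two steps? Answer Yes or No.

E did not beat A directly.
E beat C, D, H. Of those, D beat A.

Yes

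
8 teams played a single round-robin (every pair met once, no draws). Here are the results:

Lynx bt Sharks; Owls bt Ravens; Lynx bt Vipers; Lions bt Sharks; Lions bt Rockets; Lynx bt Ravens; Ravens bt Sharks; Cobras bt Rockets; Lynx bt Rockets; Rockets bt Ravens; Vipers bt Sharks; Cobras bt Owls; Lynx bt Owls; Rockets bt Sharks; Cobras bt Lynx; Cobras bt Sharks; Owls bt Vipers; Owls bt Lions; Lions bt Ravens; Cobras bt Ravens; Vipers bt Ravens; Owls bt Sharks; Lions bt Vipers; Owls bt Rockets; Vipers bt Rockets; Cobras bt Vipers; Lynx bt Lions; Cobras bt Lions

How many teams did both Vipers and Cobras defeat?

3

Vipers beat: Sharks, Rockets, Ravens.
Cobras beat: Sharks, Owls, Vipers, Rockets, Lynx, Ravens, Lions.
Both beat: Sharks, Rockets, Ravens — 3.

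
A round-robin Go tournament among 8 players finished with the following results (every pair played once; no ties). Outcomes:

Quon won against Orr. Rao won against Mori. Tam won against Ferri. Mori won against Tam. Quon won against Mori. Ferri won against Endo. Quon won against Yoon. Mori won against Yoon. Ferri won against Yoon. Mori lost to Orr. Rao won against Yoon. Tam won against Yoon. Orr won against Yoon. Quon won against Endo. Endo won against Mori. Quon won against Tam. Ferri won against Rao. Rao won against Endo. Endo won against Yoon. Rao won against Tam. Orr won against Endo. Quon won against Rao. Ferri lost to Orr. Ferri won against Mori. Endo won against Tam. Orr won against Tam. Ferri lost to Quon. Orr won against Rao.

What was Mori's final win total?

2

Mori's results: beat Yoon, Tam; lost to Endo, Rao, Quon, Orr, Ferri.
That is 2 wins.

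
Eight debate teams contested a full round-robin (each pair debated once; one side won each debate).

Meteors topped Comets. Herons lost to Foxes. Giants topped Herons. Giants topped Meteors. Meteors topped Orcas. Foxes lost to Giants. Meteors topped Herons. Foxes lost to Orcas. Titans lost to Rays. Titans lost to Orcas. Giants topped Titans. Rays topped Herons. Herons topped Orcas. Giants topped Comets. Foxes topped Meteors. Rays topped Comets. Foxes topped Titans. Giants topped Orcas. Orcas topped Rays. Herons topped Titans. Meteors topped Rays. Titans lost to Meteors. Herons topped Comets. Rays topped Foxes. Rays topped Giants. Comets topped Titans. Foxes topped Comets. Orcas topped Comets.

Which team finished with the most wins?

Win totals: Giants 6, Meteors 5, Herons 3, Orcas 4, Comets 1, Foxes 4, Rays 5, Titans 0.
Giants leads with 6 wins (next highest: 5).

Giants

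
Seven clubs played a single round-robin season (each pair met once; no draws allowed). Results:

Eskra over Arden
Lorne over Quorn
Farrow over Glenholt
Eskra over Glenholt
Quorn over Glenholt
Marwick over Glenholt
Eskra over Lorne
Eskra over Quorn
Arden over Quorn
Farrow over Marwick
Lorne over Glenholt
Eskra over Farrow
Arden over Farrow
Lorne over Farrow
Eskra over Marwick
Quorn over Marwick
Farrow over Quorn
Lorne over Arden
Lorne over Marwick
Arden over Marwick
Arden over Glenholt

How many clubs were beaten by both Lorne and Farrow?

3

Lorne beat: Quorn, Glenholt, Farrow, Arden, Marwick.
Farrow beat: Quorn, Glenholt, Marwick.
Both beat: Quorn, Glenholt, Marwick — 3.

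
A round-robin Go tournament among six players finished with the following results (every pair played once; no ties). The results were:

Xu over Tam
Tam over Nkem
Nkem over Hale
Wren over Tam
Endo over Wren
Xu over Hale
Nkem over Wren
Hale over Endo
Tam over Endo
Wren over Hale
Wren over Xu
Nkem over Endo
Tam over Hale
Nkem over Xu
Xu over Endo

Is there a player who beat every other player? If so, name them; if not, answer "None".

Highest win total is Nkem with 4 (out of 5 possible).
Nkem lost to Tam, so no player went undefeated.

None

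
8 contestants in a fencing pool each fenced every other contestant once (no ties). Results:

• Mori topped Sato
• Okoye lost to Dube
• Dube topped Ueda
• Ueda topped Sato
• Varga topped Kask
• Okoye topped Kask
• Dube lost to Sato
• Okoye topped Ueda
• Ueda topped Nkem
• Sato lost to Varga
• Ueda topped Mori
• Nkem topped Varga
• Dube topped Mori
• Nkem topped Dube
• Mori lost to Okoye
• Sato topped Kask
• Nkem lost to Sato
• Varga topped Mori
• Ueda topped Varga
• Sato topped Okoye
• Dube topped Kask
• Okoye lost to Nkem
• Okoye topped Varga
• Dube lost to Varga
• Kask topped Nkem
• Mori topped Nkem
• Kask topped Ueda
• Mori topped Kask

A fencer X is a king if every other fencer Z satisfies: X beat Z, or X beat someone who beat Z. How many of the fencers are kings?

8

Okoye reaches everyone (king).
Mori reaches everyone (king).
Sato reaches everyone (king).
Ueda reaches everyone (king).
Nkem reaches everyone (king).
Varga reaches everyone (king).
Dube reaches everyone (king).
Kask reaches everyone (king).
Kings: Okoye, Mori, Sato, Ueda, Nkem, Varga, Dube, Kask — 8.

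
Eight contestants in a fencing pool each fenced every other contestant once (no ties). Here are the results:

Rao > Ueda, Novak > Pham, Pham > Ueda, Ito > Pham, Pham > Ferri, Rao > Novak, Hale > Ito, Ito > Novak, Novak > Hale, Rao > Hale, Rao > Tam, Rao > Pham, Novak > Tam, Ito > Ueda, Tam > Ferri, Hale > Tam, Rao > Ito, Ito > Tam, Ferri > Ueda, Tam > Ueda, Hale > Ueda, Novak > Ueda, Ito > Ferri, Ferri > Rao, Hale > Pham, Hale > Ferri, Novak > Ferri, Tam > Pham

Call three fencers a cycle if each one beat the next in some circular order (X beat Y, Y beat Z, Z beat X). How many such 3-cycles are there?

6

Win totals: Ferri 2, Hale 5, Pham 2, Novak 5, Ueda 0, Ito 5, Rao 6, Tam 3.
A fencer with w wins dominates both others in C(w,2) triples; summing gives 1 + 10 + 1 + 10 + 0 + 10 + 15 + 3 = 50 transitive triples.
Total triples C(8,3) = 56, so cyclic triples = 56 − 50 = 6.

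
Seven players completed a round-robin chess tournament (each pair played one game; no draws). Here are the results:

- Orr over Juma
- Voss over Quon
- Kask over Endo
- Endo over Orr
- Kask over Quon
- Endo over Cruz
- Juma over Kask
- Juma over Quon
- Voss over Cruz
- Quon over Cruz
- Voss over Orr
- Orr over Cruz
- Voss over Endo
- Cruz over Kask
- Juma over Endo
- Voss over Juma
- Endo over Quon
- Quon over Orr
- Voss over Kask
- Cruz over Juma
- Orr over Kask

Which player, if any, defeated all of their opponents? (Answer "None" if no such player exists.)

Voss

Voss has 6 wins out of 6 opponents — a perfect record.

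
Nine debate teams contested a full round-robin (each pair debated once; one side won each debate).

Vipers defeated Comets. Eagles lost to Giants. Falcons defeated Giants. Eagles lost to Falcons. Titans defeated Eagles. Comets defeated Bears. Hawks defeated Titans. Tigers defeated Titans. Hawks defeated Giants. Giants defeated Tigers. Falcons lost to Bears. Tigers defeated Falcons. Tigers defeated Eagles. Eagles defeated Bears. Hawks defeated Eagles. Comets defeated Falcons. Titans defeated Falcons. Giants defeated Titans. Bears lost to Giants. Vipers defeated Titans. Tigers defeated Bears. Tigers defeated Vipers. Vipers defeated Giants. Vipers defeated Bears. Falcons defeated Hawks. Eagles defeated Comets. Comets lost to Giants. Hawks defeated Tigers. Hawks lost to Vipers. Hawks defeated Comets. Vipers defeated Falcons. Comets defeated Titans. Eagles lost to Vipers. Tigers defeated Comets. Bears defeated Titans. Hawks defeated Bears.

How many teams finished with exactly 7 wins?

Win totals: Titans 2, Vipers 7, Hawks 6, Giants 5, Falcons 3, Comets 3, Bears 2, Eagles 2, Tigers 6.
Exactly 7: Vipers — 1 team.

1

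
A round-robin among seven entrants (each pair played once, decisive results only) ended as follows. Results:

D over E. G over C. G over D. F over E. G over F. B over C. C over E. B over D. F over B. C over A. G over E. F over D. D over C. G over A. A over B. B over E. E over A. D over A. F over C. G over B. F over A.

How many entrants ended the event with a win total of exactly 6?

1

Win totals: A 1, B 3, C 2, D 3, E 1, F 5, G 6.
Exactly 6: G — 1 entrant.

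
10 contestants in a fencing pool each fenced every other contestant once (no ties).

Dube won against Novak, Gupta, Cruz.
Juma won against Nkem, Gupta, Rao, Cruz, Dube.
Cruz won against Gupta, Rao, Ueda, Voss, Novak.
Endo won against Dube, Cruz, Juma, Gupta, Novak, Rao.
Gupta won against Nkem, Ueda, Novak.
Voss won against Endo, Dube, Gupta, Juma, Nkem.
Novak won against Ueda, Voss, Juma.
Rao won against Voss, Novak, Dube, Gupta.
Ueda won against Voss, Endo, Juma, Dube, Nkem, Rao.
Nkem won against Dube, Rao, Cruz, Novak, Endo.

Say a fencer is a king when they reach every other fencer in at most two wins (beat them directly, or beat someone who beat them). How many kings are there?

9

Cruz reaches everyone (king).
Voss reaches everyone (king).
Gupta reaches everyone (king).
Novak reaches everyone (king).
Endo reaches everyone (king).
Nkem reaches everyone (king).
Juma reaches everyone (king).
Rao reaches everyone (king).
Ueda reaches everyone (king).
Dube cannot reach Endo in two steps.
Kings: Cruz, Voss, Gupta, Novak, Endo, Nkem, Juma, Rao, Ueda — 9.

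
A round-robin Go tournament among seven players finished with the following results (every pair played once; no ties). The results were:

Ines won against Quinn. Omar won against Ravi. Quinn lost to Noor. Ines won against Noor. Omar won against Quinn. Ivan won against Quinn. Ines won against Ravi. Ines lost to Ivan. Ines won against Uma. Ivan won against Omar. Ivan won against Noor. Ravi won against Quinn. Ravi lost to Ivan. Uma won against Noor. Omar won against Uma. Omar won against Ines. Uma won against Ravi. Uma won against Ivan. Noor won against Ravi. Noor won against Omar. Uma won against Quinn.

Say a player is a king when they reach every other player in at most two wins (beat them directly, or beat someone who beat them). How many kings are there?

4

Omar reaches everyone (king).
Quinn cannot reach Omar, Uma, Ravi, Ines, Ivan, Noor in two steps.
Uma reaches everyone (king).
Ravi cannot reach Omar, Uma, Ines, Ivan, Noor in two steps.
Ines reaches everyone (king).
Ivan reaches everyone (king).
Noor cannot reach Ivan in two steps.
Kings: Omar, Uma, Ines, Ivan — 4.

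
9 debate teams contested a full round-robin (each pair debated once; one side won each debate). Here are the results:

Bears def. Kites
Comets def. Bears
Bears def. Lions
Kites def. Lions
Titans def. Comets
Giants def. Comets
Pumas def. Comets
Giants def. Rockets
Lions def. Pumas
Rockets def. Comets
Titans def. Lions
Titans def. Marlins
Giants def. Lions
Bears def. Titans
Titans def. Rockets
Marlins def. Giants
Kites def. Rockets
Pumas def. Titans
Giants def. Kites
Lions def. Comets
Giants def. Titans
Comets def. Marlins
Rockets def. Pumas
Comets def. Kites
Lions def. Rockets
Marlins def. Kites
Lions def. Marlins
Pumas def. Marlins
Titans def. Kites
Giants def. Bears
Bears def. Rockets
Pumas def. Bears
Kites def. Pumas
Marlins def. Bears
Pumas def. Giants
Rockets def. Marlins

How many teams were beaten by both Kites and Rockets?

Kites beat: Pumas, Lions, Rockets.
Rockets beat: Comets, Pumas, Marlins.
Both beat: Pumas — 1.

1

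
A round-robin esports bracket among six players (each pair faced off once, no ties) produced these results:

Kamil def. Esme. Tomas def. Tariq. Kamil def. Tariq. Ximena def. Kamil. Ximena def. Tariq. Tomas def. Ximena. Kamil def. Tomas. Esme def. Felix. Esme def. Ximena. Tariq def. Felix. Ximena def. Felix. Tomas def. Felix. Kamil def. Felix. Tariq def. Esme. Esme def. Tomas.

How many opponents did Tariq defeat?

Tariq's results: beat Esme, Felix; lost to Kamil, Tomas, Ximena.
That is 2 wins.

2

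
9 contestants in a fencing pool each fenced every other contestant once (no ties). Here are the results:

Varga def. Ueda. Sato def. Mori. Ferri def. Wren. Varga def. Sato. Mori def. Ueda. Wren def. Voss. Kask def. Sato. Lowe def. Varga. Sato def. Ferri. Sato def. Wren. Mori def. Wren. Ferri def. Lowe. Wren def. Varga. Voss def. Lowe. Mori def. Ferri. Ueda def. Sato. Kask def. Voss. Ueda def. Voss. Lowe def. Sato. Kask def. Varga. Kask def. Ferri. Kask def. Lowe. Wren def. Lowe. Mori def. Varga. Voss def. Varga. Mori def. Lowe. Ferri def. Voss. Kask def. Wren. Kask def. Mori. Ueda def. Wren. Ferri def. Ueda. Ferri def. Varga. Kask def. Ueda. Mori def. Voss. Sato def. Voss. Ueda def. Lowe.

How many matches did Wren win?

Wren's results: beat Voss, Lowe, Varga; lost to Ueda, Ferri, Kask, Mori, Sato.
That is 3 wins.

3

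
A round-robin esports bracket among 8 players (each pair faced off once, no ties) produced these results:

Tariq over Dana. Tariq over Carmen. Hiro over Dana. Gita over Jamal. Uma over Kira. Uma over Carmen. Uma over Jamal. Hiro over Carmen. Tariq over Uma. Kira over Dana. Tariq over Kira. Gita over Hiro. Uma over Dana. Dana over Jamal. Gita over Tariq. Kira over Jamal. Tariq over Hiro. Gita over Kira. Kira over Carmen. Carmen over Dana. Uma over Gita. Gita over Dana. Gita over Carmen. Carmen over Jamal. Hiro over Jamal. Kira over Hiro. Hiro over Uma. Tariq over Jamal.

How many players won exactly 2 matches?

1

Win totals: Tariq 6, Carmen 2, Dana 1, Kira 4, Uma 5, Hiro 4, Gita 6, Jamal 0.
Exactly 2: Carmen — 1 player.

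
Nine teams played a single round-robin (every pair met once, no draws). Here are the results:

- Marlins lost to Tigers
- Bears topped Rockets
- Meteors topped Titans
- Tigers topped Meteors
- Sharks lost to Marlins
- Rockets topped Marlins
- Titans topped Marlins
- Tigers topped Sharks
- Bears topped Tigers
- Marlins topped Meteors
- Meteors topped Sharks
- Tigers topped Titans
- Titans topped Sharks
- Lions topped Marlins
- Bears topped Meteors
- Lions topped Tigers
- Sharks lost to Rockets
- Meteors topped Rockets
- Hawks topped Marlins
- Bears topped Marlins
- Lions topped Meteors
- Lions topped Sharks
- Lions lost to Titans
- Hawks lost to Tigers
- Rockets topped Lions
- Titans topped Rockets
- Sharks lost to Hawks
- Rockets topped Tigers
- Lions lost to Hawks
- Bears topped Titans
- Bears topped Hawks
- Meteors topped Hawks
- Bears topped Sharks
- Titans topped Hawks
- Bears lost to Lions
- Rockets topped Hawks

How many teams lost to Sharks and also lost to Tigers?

0

Sharks beat: no one.
Tigers beat: Sharks, Titans, Meteors, Marlins, Hawks.
No one was beaten by both.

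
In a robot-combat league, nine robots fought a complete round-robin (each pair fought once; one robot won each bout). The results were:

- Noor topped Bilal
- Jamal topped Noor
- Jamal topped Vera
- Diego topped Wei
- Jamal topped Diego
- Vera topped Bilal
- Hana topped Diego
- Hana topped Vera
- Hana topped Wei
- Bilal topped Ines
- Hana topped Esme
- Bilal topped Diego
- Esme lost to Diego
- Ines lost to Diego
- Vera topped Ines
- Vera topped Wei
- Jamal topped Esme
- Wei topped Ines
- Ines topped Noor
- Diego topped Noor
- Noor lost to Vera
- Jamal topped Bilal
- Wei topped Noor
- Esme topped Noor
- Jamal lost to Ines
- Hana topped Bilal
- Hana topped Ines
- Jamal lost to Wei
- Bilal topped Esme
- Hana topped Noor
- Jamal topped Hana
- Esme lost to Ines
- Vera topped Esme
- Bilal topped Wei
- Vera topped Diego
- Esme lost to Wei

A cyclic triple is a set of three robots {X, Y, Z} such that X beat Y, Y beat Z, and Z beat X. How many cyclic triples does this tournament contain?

Win totals: Bilal 4, Diego 4, Ines 3, Jamal 6, Wei 4, Hana 7, Noor 1, Esme 1, Vera 6.
A robot with w wins dominates both others in C(w,2) triples; summing gives 6 + 6 + 3 + 15 + 6 + 21 + 0 + 0 + 15 = 72 transitive triples.
Total triples C(9,3) = 84, so cyclic triples = 84 − 72 = 12.

12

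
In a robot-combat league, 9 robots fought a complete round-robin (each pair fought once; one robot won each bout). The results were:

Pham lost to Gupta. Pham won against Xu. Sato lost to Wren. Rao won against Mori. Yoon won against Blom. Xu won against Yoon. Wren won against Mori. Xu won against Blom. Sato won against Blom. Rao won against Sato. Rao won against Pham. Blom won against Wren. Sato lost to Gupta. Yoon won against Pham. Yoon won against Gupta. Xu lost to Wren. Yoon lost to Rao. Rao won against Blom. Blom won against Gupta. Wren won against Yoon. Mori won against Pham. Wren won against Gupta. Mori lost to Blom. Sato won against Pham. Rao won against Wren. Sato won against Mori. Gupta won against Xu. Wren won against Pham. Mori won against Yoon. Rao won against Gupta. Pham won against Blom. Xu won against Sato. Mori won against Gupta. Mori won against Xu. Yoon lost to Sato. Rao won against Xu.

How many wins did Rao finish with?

8

Rao's results: beat Mori, Wren, Blom, Gupta, Pham, Xu, Yoon, Sato; lost to no one.
That is 8 wins.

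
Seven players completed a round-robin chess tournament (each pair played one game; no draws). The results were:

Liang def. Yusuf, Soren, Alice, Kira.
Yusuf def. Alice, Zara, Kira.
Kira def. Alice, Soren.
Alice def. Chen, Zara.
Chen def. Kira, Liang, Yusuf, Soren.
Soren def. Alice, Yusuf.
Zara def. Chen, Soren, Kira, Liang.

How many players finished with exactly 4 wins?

Win totals: Yusuf 3, Liang 4, Soren 2, Zara 4, Alice 2, Kira 2, Chen 4.
Exactly 4: Liang, Zara, Chen — 3 players.

3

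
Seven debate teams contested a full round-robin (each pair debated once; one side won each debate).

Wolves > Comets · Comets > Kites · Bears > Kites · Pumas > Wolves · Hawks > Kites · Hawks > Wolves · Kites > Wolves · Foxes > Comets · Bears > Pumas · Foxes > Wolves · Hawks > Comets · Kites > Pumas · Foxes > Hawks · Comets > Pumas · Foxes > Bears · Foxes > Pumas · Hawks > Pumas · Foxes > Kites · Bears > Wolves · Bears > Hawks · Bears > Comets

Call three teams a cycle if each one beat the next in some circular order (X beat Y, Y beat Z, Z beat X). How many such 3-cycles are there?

Win totals: Bears 5, Hawks 4, Wolves 1, Pumas 1, Kites 2, Foxes 6, Comets 2.
A team with w wins dominates both others in C(w,2) triples; summing gives 10 + 6 + 0 + 0 + 1 + 15 + 1 = 33 transitive triples.
Total triples C(7,3) = 35, so cyclic triples = 35 − 33 = 2.

2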